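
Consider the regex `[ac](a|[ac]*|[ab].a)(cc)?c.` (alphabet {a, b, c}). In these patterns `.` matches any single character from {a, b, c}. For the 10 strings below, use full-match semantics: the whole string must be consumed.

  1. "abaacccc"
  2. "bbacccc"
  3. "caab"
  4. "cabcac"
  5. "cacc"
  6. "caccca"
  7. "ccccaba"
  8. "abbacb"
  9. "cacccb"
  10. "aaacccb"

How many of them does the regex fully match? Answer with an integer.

1 → match
2 → no match
3 → no match
4 → no match
5 → match
6 → match
7 → no match
8 → match
9 → match
10 → match
Total matched: 6

6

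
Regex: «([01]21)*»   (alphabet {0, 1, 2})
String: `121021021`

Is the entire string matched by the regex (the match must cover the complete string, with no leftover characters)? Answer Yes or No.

Yes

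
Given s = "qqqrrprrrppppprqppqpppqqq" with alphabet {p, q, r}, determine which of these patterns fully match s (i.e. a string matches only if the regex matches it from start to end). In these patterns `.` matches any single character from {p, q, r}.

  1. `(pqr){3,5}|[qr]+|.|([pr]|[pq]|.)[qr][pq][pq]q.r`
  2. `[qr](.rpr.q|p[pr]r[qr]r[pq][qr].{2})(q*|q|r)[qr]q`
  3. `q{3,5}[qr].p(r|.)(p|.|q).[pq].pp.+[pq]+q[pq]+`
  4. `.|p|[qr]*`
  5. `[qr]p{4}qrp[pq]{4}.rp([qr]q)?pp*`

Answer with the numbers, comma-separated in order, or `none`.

1 → no match
2 → no match
3 → match
4 → no match
5 → no match

3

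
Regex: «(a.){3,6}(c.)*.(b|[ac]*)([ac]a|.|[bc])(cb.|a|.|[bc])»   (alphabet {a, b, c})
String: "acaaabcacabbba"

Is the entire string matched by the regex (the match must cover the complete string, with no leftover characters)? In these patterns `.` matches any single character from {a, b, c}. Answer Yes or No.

Yes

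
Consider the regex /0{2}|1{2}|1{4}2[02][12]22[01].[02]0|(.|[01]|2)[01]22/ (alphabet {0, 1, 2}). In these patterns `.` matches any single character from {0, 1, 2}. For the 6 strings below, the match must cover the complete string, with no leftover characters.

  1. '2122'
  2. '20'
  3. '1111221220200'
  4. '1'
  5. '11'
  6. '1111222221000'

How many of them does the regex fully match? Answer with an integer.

4

1 → match
2 → no match
3 → match
4 → no match
5 → match
6 → match
Total matched: 4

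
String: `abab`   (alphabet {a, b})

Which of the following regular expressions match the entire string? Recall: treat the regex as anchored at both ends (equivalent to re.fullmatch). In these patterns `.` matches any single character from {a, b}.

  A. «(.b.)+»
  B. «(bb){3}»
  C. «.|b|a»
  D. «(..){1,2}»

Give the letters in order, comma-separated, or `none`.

A → no match
B → no match — must start with `bb`
C → no match
D → match

D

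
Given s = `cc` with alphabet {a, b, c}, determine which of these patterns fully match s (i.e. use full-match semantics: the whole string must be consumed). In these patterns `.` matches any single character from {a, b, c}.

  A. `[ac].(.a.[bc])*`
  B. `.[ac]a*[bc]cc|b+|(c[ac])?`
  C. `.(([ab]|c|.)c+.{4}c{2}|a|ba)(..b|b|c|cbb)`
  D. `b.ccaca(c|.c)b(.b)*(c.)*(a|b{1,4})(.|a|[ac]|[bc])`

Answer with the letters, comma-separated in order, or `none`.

A, B

A → match
B → match
C → no match
D → no match — must start with `b`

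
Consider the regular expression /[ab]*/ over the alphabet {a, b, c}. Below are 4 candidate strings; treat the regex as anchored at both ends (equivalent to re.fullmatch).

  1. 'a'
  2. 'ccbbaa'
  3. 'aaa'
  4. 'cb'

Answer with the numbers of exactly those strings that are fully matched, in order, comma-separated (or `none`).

1, 3

1 → match
2 → no match
3 → match
4 → no match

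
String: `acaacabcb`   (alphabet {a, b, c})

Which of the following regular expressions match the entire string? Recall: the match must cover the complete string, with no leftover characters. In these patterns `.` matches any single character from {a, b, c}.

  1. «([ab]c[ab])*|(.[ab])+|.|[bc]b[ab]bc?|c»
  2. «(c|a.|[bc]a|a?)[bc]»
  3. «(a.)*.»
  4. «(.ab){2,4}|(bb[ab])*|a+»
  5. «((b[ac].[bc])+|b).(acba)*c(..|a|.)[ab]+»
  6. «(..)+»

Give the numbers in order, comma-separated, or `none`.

1

1 → match
2 → no match
3 → no match
4 → no match
5 → no match — must start with `b`
6 → no match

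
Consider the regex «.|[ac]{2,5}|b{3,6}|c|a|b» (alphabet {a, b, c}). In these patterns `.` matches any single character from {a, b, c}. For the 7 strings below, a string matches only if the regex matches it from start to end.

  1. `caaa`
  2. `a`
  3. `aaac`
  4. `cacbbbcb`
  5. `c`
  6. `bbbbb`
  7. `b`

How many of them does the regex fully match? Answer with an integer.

6

1 → match
2 → match
3 → match
4 → no match
5 → match
6 → match
7 → match
Total matched: 6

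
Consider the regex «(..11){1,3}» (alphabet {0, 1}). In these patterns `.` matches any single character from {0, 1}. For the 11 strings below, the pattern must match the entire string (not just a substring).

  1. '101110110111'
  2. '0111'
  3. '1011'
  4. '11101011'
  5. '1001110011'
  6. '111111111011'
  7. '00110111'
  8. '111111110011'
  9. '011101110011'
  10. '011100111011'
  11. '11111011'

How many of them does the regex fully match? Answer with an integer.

9

1 → match
2 → match
3 → match
4 → no match
5 → no match
6 → match
7 → match
8 → match
9 → match
10 → match
11 → match
Total matched: 9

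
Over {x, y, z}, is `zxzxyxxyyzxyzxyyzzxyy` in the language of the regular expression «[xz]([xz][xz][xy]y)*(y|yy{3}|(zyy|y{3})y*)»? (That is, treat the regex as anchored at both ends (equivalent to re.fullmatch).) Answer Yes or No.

No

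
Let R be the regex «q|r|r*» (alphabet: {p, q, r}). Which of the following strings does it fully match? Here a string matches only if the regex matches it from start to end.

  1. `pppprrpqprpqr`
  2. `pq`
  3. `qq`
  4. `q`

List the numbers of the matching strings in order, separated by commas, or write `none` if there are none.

1 → no match
2. `pq` → no match
3. `qq` → no match
4. `q` → match

4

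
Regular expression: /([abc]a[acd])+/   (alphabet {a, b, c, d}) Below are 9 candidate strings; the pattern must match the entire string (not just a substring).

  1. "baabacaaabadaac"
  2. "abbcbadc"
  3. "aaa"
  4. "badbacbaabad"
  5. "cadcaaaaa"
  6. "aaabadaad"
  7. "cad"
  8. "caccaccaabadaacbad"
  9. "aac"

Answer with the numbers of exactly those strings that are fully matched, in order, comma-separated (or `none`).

1 → match
2. "abbcbadc" → no match
3. "aaa" → match
4. "badbacbaabad" → match
5. "cadcaaaaa" → match
6. "aaabadaad" → match
7. "cad" → match
8 → match
9. "aac" → match

1, 3, 4, 5, 6, 7, 8, 9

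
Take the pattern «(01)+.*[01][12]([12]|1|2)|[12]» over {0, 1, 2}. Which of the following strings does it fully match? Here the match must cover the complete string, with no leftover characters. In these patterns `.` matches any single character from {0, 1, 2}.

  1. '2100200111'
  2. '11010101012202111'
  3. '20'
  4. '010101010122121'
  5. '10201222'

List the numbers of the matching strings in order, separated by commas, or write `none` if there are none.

4

1 → no match
2 → no match
3 → no match
4 → match
5 → no match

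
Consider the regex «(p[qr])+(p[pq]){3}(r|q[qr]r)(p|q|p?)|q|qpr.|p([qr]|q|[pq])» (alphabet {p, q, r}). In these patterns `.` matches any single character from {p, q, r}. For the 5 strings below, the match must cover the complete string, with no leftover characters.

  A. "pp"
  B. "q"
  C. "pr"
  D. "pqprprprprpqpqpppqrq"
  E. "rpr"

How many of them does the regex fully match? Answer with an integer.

A → match
B → match
C → match
D → match
E → no match
Total matched: 4

4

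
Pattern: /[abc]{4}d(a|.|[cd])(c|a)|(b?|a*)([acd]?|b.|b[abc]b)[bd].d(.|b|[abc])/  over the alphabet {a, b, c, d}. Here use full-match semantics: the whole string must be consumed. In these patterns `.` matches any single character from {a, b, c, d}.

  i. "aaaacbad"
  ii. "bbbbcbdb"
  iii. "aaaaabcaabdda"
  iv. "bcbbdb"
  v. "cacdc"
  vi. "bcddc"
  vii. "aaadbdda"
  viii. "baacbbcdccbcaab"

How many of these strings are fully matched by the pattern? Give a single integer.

2

i → no match
ii → no match
iii → no match
iv → match
v → no match
vi → no match
vii → match
viii → no match
Total matched: 2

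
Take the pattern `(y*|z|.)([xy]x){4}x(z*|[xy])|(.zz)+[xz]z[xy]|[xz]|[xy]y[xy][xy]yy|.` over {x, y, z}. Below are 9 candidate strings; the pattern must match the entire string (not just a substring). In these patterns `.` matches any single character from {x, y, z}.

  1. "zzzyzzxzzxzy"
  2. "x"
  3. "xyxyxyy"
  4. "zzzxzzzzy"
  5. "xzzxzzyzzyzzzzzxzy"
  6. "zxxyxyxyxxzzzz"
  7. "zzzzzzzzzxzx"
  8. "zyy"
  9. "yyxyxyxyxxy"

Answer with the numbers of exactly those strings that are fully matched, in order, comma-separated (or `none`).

1 → match
2 → match
3 → no match
4 → match
5 → match
6 → match
7 → match
8 → no match
9 → match

1, 2, 4, 5, 6, 7, 9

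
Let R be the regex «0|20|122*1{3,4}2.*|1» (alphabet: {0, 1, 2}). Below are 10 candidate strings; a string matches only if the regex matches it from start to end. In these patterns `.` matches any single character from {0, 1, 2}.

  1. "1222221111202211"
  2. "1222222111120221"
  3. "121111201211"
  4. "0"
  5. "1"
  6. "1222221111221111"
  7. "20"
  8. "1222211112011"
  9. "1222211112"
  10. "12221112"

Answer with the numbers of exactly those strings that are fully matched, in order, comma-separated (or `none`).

1 → match
2 → match
3 → match
4 → match
5 → match
6 → match
7 → match
8 → match
9 → match
10 → match

1, 2, 3, 4, 5, 6, 7, 8, 9, 10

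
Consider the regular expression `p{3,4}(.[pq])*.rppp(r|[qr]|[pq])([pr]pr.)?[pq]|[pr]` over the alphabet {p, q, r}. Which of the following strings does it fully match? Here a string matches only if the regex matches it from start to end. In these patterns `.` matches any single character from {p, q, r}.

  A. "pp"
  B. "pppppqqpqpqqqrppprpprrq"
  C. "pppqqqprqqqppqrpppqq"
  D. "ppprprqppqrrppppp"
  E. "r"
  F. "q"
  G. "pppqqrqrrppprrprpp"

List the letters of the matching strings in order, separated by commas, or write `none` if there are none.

B, C, E, G

A. "pp" → no match
B → match
C → match
D → no match
E. "r" → match
F. "q" → no match
G → match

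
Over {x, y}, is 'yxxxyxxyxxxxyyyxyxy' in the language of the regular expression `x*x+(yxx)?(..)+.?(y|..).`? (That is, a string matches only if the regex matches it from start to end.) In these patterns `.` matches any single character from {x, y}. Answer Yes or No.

No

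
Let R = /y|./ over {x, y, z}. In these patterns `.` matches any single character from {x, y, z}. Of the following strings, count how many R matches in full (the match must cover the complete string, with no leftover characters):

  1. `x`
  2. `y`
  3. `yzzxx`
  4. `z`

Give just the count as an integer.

1. `x` → match
2. `y` → match
3. `yzzxx` → no match
4. `z` → match
Total matched: 3

3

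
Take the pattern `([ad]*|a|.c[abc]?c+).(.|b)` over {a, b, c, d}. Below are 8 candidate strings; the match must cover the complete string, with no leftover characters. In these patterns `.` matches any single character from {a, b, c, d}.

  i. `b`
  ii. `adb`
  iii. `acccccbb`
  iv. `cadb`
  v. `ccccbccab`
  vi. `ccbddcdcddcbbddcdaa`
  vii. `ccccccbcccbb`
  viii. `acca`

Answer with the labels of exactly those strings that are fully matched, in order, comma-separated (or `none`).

i. `b` → no match
ii. `adb` → match
iii. `acccccbb` → match
iv. `cadb` → no match
v. `ccccbccab` → no match
vi → no match
vii. `ccccccbcccbb` → no match
viii. `acca` → no match

ii, iii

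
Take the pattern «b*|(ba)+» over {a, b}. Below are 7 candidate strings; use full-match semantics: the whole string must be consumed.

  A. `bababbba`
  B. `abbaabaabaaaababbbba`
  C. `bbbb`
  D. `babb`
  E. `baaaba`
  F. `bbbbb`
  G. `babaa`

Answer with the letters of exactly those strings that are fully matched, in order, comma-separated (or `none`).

C, F

A → no match
B → no match
C → match
D → no match
E → no match
F → match
G → no match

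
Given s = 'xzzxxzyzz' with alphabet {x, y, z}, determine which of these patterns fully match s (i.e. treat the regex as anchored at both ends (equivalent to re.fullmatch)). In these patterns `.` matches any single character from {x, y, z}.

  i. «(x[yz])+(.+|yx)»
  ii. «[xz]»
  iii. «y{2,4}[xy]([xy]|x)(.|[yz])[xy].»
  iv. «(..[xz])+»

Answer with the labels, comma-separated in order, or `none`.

i → match
ii → no match
iii → no match — must start with 'y'
iv → match

i, iv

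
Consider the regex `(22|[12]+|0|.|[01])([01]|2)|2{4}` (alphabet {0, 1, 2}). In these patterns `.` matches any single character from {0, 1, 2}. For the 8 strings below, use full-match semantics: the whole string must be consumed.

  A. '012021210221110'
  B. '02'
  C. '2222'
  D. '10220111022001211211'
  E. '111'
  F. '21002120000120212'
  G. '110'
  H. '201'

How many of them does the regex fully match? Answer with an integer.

A → no match
B → match
C → match
D → no match
E → match
F → no match
G → match
H → no match
Total matched: 4

4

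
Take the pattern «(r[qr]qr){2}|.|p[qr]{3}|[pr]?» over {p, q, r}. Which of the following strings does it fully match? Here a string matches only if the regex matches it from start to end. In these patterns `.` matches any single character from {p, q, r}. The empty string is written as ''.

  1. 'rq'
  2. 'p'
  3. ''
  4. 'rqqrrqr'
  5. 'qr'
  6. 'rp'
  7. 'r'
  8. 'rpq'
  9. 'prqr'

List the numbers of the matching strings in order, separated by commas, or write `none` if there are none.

2, 3, 7, 9

1. 'rq' → no match
2. 'p' → match
3. '' → match
4. 'rqqrrqr' → no match
5. 'qr' → no match
6. 'rp' → no match
7. 'r' → match
8. 'rpq' → no match
9. 'prqr' → match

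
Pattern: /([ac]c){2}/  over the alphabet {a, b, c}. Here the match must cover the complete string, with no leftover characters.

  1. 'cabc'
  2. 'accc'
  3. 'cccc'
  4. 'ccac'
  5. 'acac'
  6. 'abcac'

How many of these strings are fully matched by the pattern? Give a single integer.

1 → no match
2 → match
3 → match
4 → match
5 → match
6 → no match
Total matched: 4

4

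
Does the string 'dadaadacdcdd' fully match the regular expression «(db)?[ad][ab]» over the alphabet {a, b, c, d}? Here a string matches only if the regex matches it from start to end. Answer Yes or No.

No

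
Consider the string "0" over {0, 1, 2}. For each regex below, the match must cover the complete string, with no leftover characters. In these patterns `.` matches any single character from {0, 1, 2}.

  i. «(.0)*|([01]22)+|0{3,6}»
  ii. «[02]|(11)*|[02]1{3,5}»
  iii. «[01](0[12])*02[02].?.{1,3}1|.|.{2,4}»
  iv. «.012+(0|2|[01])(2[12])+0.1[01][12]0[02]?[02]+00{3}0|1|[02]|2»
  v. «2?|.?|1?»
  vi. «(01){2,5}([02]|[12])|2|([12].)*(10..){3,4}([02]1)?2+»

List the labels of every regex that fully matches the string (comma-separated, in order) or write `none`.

ii, iii, iv, v

i → no match
ii → match
iii → match
iv → match
v → match
vi → no match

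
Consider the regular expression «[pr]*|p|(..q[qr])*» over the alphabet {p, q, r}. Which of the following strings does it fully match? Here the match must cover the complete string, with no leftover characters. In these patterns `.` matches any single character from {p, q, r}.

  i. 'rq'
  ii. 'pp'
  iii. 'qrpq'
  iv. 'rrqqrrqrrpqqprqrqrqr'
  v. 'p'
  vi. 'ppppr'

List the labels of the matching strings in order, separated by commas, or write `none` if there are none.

i → no match
ii → match
iii → no match
iv → match
v → match
vi → match

ii, iv, v, vi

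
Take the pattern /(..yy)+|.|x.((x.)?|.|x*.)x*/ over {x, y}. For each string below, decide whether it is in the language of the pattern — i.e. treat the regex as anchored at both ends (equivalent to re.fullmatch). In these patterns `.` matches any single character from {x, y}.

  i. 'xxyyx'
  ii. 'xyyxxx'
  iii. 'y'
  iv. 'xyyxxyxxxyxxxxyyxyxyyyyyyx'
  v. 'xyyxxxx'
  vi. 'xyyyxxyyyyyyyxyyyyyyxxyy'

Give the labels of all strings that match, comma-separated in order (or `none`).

ii, iii, v, vi

i → no match
ii → match
iii → match
iv → no match
v → match
vi → match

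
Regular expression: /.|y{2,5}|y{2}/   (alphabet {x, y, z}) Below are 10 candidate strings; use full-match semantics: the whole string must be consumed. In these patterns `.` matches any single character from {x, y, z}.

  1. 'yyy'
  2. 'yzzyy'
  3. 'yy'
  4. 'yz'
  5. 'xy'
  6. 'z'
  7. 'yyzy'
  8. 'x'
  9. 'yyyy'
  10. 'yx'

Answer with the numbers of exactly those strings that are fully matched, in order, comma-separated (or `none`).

1, 3, 6, 8, 9

1 → match
2 → no match
3 → match
4 → no match
5 → no match
6 → match
7 → no match
8 → match
9 → match
10 → no match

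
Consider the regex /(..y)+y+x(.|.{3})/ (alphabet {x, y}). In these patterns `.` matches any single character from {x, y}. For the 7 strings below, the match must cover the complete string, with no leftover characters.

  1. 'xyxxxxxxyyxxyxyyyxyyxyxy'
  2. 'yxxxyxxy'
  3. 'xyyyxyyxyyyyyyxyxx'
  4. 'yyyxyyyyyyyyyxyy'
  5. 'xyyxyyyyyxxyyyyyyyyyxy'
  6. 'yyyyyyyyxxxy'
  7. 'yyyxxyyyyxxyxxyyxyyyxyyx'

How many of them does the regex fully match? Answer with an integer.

1 → no match
2 → no match
3 → match
4 → no match
5 → match
6 → match
7 → match
Total matched: 4

4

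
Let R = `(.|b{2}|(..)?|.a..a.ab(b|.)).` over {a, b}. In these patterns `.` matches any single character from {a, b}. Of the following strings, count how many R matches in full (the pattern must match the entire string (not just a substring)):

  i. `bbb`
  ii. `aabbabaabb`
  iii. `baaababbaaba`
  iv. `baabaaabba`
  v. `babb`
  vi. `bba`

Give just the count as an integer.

i → match
ii → no match
iii → no match
iv → match
v → no match
vi → match
Total matched: 3

3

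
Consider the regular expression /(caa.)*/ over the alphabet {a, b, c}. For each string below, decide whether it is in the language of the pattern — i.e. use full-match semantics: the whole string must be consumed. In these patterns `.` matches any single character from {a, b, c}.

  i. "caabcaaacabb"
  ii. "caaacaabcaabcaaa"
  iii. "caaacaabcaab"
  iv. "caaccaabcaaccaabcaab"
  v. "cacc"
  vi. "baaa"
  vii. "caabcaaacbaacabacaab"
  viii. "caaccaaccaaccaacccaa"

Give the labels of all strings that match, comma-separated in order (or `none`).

i. "caabcaaacabb" → no match
ii → match
iii. "caaacaabcaab" → match
iv → match
v. "cacc" → no match
vi. "baaa" → no match
vii → no match
viii → no match

ii, iii, iv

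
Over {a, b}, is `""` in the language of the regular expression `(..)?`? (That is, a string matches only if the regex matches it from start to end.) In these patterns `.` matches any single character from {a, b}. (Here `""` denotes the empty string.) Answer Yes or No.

Yes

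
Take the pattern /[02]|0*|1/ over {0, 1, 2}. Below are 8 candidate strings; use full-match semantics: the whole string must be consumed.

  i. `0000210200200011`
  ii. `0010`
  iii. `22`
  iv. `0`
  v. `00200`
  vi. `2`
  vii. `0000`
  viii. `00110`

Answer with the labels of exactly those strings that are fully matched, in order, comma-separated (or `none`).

iv, vi, vii

i → no match
ii → no match
iii → no match
iv → match
v → no match
vi → match
vii → match
viii → no match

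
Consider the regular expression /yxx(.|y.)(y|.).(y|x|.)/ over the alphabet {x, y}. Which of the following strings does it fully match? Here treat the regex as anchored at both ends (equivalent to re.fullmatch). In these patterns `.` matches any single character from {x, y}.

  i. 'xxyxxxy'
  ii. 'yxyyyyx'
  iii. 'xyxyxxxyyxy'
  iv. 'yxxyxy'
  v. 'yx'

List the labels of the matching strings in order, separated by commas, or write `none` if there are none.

none

i. 'xxyxxxy' → no match — must start with 'yxx'
ii. 'yxyyyyx' → no match — must start with 'yxx'
iii. 'xyxyxxxyyxy' → no match — must start with 'yxx'
iv. 'yxxyxy' → no match
v. 'yx' → no match — must start with 'yxx'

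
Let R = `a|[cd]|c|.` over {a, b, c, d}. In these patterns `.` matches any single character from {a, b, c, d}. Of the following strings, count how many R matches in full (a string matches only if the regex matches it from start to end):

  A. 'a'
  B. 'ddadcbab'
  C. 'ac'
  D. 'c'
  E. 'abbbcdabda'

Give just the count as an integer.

A → match
B → no match
C → no match
D → match
E → no match
Total matched: 2

2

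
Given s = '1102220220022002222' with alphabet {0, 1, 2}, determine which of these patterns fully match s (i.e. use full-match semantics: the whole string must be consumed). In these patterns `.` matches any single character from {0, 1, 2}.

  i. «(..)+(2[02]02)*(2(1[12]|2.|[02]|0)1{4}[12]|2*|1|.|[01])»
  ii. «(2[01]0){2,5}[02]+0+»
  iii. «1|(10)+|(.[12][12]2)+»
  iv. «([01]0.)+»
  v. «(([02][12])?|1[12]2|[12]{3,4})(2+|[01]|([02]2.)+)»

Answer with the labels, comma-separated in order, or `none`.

i → match
ii → no match — must start with '2'
iii → no match
iv → no match
v → no match

i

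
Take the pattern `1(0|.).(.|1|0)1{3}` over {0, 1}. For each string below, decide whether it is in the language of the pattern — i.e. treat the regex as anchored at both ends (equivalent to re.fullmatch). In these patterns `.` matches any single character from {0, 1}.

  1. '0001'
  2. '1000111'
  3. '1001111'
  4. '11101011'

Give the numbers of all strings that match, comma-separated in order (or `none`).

1 → no match — must start with '1'
2 → match
3 → match
4 → no match

2, 3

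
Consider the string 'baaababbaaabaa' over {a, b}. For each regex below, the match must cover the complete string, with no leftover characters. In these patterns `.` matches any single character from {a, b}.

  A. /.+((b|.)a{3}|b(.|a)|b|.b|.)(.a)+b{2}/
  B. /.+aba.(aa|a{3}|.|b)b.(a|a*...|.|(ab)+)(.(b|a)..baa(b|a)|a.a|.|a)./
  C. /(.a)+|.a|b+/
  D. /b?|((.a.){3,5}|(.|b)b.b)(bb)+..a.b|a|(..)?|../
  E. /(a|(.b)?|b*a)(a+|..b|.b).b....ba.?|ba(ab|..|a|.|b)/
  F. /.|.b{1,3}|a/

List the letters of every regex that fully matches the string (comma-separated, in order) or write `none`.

E

A → no match — must end with 'b'
B → no match
C → no match
D → no match
E → match
F → no match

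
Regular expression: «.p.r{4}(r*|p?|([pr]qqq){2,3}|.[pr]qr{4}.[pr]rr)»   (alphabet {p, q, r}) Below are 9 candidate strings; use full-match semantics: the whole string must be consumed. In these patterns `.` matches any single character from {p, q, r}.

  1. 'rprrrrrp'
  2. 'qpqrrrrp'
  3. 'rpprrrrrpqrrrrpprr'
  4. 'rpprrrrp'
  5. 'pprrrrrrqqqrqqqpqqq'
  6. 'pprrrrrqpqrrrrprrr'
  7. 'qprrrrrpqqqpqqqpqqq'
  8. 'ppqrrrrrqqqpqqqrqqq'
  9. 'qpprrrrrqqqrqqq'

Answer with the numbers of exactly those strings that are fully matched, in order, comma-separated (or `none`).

1, 2, 3, 4, 5, 6, 7, 8, 9

1 → match
2 → match
3 → match
4 → match
5 → match
6 → match
7 → match
8 → match
9 → match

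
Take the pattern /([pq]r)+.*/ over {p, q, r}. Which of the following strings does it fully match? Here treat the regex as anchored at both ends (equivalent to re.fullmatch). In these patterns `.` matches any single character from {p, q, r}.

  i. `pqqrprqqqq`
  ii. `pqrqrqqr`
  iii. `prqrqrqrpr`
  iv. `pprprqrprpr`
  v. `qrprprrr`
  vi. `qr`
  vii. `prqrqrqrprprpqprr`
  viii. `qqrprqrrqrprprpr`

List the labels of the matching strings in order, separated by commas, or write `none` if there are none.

iii, v, vi, vii

i → no match
ii → no match
iii → match
iv → no match
v → match
vi → match
vii → match
viii → no match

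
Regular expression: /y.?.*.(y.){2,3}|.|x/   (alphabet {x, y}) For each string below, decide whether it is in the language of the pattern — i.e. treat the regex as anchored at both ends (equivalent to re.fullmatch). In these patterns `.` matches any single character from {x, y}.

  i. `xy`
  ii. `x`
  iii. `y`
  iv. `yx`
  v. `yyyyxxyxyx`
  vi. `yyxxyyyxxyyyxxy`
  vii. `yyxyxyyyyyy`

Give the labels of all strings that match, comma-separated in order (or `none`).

i → no match
ii → match
iii → match
iv → no match
v → match
vi → no match
vii → match

ii, iii, v, vii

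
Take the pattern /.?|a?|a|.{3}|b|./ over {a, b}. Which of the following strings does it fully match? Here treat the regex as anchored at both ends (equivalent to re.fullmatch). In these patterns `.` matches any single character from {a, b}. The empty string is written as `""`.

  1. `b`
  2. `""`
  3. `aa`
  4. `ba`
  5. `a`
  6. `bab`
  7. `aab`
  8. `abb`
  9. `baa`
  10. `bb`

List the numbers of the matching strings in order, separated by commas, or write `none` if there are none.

1, 2, 5, 6, 7, 8, 9

1 → match
2 → match
3 → no match
4 → no match
5 → match
6 → match
7 → match
8 → match
9 → match
10 → no match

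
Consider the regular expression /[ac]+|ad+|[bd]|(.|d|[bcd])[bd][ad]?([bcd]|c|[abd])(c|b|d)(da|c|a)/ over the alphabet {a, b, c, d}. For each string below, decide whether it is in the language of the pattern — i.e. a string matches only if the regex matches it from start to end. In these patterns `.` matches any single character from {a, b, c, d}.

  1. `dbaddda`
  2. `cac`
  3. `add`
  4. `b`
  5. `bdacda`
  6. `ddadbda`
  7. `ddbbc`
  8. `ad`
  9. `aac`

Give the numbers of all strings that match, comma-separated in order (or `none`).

1, 2, 3, 4, 5, 6, 7, 8, 9

1 → match
2 → match
3 → match
4 → match
5 → match
6 → match
7 → match
8 → match
9 → match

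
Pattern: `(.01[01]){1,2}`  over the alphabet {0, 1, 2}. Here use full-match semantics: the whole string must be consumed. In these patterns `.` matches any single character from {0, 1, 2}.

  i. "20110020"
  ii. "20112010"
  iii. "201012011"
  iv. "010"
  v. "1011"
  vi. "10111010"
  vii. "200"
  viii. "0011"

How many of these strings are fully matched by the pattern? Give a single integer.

4

i → no match
ii → match
iii → no match
iv → no match
v → match
vi → match
vii → no match
viii → match
Total matched: 4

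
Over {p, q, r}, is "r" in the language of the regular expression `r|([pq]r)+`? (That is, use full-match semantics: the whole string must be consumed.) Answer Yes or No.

Yes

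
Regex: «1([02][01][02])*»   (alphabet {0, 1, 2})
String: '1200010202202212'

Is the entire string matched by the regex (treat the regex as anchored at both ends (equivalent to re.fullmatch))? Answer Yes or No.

Yes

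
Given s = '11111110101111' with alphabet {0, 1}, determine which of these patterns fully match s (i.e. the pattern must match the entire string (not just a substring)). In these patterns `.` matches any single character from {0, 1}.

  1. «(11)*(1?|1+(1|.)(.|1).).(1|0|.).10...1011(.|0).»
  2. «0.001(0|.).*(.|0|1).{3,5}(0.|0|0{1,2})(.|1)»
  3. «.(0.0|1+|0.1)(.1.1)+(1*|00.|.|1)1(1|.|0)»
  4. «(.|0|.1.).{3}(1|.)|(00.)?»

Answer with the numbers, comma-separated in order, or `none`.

1 → no match
2 → no match — must start with '0'
3 → match
4 → no match

3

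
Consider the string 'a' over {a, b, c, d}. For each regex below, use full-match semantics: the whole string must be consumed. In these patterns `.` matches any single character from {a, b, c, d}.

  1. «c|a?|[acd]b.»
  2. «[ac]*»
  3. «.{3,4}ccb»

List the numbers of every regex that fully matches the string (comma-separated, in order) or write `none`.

1 → match
2 → match
3 → no match — must end with 'ccb'

1, 2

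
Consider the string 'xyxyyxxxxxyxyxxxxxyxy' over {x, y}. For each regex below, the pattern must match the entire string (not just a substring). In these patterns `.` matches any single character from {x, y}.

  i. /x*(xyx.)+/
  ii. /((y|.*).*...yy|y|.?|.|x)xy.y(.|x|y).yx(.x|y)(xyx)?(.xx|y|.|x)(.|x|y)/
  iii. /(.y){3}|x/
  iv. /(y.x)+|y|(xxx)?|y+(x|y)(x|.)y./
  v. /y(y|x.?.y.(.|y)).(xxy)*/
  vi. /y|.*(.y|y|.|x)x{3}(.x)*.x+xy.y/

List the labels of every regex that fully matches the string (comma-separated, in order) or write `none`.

i → no match
ii → no match
iii → no match
iv → no match
v → no match — must start with 'y'
vi → match

vi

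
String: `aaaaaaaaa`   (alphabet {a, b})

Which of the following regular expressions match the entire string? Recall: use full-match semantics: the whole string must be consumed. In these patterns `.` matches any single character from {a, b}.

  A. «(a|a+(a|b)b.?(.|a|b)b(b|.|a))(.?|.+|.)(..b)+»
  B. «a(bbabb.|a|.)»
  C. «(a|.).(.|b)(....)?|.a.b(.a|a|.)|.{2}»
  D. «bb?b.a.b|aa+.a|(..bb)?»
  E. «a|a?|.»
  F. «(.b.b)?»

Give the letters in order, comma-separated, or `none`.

A → no match — must end with `b`
B → no match
C → no match
D → match
E → no match
F → no match

D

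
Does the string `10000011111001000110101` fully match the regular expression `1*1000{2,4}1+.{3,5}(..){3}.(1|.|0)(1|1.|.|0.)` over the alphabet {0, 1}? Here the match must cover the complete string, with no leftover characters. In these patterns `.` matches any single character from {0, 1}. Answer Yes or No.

Yes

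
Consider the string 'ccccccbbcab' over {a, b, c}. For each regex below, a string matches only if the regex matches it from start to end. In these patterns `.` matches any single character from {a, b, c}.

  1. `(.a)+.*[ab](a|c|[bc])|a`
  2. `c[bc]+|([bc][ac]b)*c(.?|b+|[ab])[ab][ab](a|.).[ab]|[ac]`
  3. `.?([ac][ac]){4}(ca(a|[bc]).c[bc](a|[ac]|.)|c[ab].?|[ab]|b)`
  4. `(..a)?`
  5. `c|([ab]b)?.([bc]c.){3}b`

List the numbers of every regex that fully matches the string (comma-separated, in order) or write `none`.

1 → no match
2 → no match
3 → no match
4 → no match
5 → match

5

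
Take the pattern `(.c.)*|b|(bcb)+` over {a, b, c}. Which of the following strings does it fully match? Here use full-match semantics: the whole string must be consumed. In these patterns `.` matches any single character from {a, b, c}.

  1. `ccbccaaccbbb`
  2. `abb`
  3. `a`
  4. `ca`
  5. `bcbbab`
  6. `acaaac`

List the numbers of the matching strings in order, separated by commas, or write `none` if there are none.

1. `ccbccaaccbbb` → no match
2. `abb` → no match
3. `a` → no match
4. `ca` → no match
5. `bcbbab` → no match
6. `acaaac` → no match

none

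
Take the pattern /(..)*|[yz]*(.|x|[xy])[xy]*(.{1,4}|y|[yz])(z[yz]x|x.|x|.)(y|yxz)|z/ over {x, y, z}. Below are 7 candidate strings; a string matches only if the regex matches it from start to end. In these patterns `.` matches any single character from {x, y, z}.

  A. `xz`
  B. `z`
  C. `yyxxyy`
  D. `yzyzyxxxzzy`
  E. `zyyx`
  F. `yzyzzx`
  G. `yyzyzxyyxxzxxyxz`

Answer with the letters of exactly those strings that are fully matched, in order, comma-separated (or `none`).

A → match
B → match
C → match
D → match
E → match
F → match
G → match

A, B, C, D, E, F, G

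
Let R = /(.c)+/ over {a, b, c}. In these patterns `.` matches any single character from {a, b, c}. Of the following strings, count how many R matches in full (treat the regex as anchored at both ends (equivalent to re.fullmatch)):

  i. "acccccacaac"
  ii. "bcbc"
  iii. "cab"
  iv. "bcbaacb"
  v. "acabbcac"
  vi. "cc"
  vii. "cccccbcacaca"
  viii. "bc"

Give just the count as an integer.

i → no match
ii → match
iii → no match — must end with "c"
iv → no match — must end with "c"
v → no match
vi → match
vii → no match — must end with "c"
viii → match
Total matched: 3

3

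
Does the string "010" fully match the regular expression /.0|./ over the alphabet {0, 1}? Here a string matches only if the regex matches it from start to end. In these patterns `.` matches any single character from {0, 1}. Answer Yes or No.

No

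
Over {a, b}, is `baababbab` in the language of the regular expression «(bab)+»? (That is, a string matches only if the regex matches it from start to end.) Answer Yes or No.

Every match must start with `bab`, but `baababbab` does not.

No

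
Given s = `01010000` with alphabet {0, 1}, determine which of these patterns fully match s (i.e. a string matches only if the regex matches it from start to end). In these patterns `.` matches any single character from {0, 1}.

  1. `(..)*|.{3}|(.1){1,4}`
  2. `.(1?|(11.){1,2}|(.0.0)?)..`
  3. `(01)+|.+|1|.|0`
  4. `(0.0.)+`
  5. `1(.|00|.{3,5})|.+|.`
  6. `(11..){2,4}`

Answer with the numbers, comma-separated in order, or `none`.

1, 3, 4, 5

1 → match
2 → no match
3 → match
4 → match
5 → match
6 → no match — must start with `11`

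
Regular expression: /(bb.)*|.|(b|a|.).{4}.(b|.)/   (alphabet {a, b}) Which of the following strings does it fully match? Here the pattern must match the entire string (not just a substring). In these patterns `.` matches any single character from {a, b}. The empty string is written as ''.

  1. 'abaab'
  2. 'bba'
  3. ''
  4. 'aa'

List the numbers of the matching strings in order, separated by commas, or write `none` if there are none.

2, 3

1. 'abaab' → no match
2. 'bba' → match
3. '' → match
4. 'aa' → no match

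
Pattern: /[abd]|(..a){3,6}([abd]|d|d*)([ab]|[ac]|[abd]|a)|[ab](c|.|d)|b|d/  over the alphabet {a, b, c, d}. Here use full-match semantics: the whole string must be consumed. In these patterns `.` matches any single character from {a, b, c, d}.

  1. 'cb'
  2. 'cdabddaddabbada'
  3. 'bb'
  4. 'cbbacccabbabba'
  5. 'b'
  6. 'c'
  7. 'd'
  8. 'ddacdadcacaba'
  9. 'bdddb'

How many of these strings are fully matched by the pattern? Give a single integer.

1. 'cb' → no match
2 → no match
3. 'bb' → match
4 → no match
5. 'b' → match
6. 'c' → no match
7. 'd' → match
8 → no match
9. 'bdddb' → no match
Total matched: 3

3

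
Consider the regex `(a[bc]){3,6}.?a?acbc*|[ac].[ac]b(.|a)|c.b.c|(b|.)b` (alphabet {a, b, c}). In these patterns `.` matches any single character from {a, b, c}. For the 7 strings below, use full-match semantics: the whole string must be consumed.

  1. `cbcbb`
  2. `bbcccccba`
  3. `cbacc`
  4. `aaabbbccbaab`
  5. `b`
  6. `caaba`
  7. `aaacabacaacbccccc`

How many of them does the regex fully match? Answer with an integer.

1 → match
2 → no match
3 → no match
4 → no match
5 → no match
6 → match
7 → no match
Total matched: 2

2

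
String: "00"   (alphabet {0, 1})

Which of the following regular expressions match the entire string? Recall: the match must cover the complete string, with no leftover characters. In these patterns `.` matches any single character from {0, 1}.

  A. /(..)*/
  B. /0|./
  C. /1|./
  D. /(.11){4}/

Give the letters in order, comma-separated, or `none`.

A

A → match
B → no match
C → no match
D → no match — must end with "11"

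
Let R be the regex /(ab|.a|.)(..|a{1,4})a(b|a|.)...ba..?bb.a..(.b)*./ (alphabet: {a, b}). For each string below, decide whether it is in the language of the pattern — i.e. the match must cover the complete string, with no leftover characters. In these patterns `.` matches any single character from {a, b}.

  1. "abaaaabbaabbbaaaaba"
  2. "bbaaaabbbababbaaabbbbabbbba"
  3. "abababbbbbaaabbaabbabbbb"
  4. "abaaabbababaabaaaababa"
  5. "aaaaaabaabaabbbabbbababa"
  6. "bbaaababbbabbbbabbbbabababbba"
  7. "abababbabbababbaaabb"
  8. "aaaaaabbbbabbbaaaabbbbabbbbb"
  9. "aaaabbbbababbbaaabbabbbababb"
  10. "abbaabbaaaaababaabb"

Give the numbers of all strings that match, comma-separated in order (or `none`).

1 → no match
2 → no match
3 → match
4 → no match
5 → no match
6 → no match
7 → match
8 → no match
9 → match
10 → no match

3, 7, 9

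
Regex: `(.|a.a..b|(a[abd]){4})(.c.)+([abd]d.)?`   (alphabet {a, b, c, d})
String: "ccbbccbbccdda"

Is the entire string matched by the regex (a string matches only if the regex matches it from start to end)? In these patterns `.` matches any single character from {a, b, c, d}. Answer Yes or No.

No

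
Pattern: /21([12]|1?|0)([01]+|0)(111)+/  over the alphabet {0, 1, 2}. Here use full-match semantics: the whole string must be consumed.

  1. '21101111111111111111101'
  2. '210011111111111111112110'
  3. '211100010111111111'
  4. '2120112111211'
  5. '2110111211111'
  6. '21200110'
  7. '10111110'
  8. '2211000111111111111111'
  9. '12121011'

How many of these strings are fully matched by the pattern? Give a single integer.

1

1 → no match — must end with '111'
2 → no match — must end with '111'
3 → match
4 → no match — must end with '111'
5 → no match
6 → no match — must end with '111'
7 → no match — must start with '21'
8 → no match — must start with '21'
9 → no match — must start with '21'
Total matched: 1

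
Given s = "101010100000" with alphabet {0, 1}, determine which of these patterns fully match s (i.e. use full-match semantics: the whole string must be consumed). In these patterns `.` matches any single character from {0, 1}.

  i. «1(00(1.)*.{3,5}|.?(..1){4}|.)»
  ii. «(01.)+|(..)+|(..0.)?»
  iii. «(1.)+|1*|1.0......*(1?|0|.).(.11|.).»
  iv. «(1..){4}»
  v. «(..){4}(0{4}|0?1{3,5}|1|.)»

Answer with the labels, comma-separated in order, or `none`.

i → no match
ii → match
iii → no match
iv → no match
v → match

ii, v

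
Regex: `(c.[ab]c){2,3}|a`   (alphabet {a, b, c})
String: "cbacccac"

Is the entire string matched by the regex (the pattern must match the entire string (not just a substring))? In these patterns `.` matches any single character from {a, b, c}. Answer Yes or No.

Yes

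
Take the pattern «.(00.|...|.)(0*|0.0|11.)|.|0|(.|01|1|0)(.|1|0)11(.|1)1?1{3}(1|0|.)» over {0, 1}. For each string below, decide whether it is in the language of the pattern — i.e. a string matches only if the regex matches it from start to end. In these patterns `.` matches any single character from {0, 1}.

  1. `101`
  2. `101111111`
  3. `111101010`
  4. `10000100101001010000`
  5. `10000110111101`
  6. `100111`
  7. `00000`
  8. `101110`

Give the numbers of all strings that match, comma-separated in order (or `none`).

2, 7

1 → no match
2 → match
3 → no match
4 → no match
5 → no match
6 → no match
7 → match
8 → no match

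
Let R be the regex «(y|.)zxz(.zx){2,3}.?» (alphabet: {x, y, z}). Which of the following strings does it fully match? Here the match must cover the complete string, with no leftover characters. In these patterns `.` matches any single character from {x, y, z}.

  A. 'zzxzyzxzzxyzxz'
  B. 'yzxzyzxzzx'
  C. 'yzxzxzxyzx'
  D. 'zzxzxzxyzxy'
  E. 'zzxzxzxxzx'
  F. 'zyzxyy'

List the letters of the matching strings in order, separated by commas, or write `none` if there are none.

A → match
B → match
C → match
D → match
E → match
F → no match

A, B, C, D, E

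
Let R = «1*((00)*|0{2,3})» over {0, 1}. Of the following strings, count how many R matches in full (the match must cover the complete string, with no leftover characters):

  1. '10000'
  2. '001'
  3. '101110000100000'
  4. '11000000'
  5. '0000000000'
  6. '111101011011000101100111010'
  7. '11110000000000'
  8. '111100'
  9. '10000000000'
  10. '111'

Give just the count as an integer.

1 → match
2 → no match
3 → no match
4 → match
5 → match
6 → no match
7 → match
8 → match
9 → match
10 → match
Total matched: 7

7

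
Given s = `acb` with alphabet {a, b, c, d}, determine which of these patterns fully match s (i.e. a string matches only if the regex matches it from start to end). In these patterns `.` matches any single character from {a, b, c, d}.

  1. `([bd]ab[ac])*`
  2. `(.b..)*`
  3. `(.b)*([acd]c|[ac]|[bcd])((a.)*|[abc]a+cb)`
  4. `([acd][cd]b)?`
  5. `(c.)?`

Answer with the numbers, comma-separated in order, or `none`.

1 → no match
2 → no match
3 → no match
4 → match
5 → no match

4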